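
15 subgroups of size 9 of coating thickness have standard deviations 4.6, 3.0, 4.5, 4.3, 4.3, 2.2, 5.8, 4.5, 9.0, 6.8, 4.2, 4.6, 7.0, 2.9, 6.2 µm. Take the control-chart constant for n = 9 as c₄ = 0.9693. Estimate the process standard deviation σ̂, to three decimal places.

s̄ = (4.6 + 3.0 + 4.5 + 4.3 + 4.3 + 2.2 + 5.8 + 4.5 + 9.0 + 6.8 + 4.2 + 4.6 + 7.0 + 2.9 + 6.2) / 15 = 4.9267
σ̂ = s̄ / c₄ = 4.9267 / 0.9693 = 5.0827

5.083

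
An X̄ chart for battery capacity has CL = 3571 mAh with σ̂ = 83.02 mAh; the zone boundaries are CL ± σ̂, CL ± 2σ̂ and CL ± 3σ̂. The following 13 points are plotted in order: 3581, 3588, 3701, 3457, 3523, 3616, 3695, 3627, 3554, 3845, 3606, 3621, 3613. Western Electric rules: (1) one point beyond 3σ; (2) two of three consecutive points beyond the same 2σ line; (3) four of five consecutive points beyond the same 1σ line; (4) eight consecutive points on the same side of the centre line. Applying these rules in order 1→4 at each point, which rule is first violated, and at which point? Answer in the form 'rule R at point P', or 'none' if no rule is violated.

rule 1 at point 10

Zone of each point (C = within 1σ̂, B = 1σ̂–2σ̂, A = 2σ̂–3σ̂, * = beyond 3σ̂; sign = side of CL): 1:+C, 2:+C, 3:+B, 4:-B, 5:-C, 6:+C, 7:+B, 8:+C, 9:-C, 10:+*, 11:+C, 12:+C, 13:+C
Rule 1 (one point beyond the 3σ limits) is satisfied at point 10.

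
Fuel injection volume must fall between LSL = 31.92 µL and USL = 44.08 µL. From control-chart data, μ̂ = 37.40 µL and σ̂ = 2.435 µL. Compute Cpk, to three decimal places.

Cpu = (USL − μ̂) / (3σ̂) = (44.08 − 37.40) / (3 × 2.435) = 0.9144; Cpl = (μ̂ − LSL) / (3σ̂) = (37.40 − 31.92) / (3 × 2.435) = 0.7502; Cpk = min(Cpu, Cpl) = 0.7502

0.750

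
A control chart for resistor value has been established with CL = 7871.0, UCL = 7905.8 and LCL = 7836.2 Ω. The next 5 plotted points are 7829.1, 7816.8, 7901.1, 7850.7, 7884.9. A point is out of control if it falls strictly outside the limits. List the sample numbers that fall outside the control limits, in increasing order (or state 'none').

Compare each point to [7836.2, 7905.8]: sample 1 = 7829.1 < LCL; sample 2 = 7816.8 < LCL.

1, 2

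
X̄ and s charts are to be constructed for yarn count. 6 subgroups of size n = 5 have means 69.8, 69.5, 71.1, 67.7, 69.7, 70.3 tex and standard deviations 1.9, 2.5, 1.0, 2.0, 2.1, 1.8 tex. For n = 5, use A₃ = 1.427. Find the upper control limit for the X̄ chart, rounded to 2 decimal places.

72.37

X̄̄ = (69.8 + 69.5 + 71.1 + 67.7 + 69.7 + 70.3) / 6 = 69.6833
s̄ = (1.9 + 2.5 + 1.0 + 2.0 + 2.1 + 1.8) / 6 = 1.8833
UCL = X̄̄ + A₃·s̄ = 69.6833 + 1.427 × 1.8833 = 72.3709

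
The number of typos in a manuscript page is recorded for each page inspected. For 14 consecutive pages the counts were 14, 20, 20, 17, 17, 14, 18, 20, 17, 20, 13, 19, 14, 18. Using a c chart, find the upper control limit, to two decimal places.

29.66

c̄ = (14 + 20 + 20 + 17 + 17 + 14 + 18 + 20 + 17 + 20 + 13 + 19 + 14 + 18) / 14 = 241 / 14 = 17.2143
UCL = c̄ + 3√c̄ = 17.2143 + 3 × √17.2143 = 17.2143 + 3 × 4.1490 = 29.6613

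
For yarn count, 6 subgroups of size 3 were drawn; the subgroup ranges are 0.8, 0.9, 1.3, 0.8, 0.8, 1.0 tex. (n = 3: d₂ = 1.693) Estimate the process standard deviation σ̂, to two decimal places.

R̄ = (0.8 + 0.9 + 1.3 + 0.8 + 0.8 + 1.0) / 6 = 0.9333
σ̂ = R̄ / d₂ = 0.9333 / 1.693 = 0.5513

0.55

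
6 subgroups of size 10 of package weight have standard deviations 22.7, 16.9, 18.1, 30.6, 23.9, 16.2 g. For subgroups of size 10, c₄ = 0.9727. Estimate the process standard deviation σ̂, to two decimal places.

22.00

s̄ = (22.7 + 16.9 + 18.1 + 30.6 + 23.9 + 16.2) / 6 = 21.4000
σ̂ = s̄ / c₄ = 21.4000 / 0.9727 = 22.0006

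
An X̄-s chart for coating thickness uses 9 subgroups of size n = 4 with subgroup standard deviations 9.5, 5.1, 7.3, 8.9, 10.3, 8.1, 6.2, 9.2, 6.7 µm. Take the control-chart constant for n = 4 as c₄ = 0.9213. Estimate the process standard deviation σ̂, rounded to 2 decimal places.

s̄ = (9.5 + 5.1 + 7.3 + 8.9 + 10.3 + 8.1 + 6.2 + 9.2 + 6.7) / 9 = 7.9222
σ̂ = s̄ / c₄ = 7.9222 / 0.9213 = 8.5990

8.60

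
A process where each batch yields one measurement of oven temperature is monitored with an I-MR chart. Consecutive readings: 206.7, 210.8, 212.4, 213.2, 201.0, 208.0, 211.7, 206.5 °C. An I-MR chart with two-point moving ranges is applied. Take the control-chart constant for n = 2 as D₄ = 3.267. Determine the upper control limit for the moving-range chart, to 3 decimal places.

Moving ranges: 4.1, 1.6, 0.8, 12.2, 7.0, 3.7, 5.2; M̄R̄ = 34.6000 / 7 = 4.9429
UCL_MR = D₄·M̄R̄ = 3.267 × 4.9429 = 16.1483

16.148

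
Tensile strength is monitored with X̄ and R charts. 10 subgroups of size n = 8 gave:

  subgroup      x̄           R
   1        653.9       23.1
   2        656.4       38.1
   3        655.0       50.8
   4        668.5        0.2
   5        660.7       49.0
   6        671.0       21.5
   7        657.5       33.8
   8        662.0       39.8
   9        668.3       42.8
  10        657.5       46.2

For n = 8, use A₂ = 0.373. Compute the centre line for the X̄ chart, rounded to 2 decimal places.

661.08

X̄̄ = (653.9 + 656.4 + 655.0 + 668.5 + 660.7 + 671.0 + 657.5 + 662.0 + 668.3 + 657.5) / 10 = 6610.8000 / 10 = 661.0800
CL = X̄̄ = 661.0800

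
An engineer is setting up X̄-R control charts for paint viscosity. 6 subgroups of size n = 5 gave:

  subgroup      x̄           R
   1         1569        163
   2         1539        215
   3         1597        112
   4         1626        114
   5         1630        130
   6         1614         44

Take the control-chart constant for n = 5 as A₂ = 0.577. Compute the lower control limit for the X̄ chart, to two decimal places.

X̄̄ = (1569 + 1539 + 1597 + 1626 + 1630 + 1614) / 6 = 9575.0000 / 6 = 1595.8333
R̄ = (163 + 215 + 112 + 114 + 130 + 44) / 6 = 778.0000 / 6 = 129.6667
LCL = X̄̄ − A₂·R̄ = 1595.8333 − 0.577 × 129.6667 = 1521.0157

1521.02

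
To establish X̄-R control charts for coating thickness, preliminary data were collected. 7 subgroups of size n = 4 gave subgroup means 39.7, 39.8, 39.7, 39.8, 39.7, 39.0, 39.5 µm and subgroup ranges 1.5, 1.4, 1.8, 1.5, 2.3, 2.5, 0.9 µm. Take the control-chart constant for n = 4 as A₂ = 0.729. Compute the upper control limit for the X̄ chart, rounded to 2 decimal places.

X̄̄ = (39.7 + 39.8 + 39.7 + 39.8 + 39.7 + 39.0 + 39.5) / 7 = 277.2000 / 7 = 39.6000
R̄ = (1.5 + 1.4 + 1.8 + 1.5 + 2.3 + 2.5 + 0.9) / 7 = 11.9000 / 7 = 1.7000
UCL = X̄̄ + A₂·R̄ = 39.6000 + 0.729 × 1.7000 = 40.8393

40.84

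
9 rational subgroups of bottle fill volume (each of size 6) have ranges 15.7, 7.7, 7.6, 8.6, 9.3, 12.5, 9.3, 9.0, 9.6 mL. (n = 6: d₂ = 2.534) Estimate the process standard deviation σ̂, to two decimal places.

R̄ = (15.7 + 7.7 + 7.6 + 8.6 + 9.3 + 12.5 + 9.3 + 9.0 + 9.6) / 9 = 9.9222
σ̂ = R̄ / d₂ = 9.9222 / 2.534 = 3.9156

3.92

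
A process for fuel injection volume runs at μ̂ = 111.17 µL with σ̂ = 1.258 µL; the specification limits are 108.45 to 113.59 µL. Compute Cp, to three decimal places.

0.681

Cp = (USL − LSL) / (6σ̂) = (113.59 − 108.45) / (6 × 1.258) = 5.1400 / 7.5480 = 0.6810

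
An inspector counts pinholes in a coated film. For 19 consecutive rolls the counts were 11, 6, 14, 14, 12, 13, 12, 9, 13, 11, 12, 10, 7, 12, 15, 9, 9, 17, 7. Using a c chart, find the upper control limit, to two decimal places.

c̄ = (11 + 6 + 14 + 14 + 12 + 13 + 12 + 9 + 13 + 11 + 12 + 10 + 7 + 12 + 15 + 9 + 9 + 17 + 7) / 19 = 213 / 19 = 11.2105
UCL = c̄ + 3√c̄ = 11.2105 + 3 × √11.2105 = 11.2105 + 3 × 3.3482 = 21.2552

21.26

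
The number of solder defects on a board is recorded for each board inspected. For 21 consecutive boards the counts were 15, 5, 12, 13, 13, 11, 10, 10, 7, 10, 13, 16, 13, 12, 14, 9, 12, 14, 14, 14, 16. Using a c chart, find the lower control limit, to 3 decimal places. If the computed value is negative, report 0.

1.635

c̄ = (15 + 5 + 12 + 13 + 13 + 11 + 10 + 10 + 7 + 10 + 13 + 16 + 13 + 12 + 14 + 9 + 12 + 14 + 14 + 14 + 16) / 21 = 253 / 21 = 12.0476
LCL = c̄ − 3√c̄ = 12.0476 − 3 × 3.4710 = 1.6347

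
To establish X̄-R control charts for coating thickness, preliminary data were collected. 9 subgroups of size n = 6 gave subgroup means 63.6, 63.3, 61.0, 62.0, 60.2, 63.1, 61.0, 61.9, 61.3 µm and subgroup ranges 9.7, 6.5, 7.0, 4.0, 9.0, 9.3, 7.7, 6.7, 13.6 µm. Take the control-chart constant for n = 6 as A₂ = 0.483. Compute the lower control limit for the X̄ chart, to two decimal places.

X̄̄ = (63.6 + 63.3 + 61.0 + 62.0 + 60.2 + 63.1 + 61.0 + 61.9 + 61.3) / 9 = 557.4000 / 9 = 61.9333
R̄ = (9.7 + 6.5 + 7.0 + 4.0 + 9.0 + 9.3 + 7.7 + 6.7 + 13.6) / 9 = 73.5000 / 9 = 8.1667
LCL = X̄̄ − A₂·R̄ = 61.9333 − 0.483 × 8.1667 = 57.9888

57.99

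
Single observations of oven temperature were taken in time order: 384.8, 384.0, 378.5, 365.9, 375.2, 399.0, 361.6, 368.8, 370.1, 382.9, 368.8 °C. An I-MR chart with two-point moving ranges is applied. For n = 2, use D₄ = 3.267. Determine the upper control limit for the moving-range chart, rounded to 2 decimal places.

Moving ranges: 0.8, 5.5, 12.6, 9.3, 23.8, 37.4, 7.2, 1.3, 12.8, 14.1; M̄R̄ = 124.8000 / 10 = 12.4800
UCL_MR = D₄·M̄R̄ = 3.267 × 12.4800 = 40.7722

40.77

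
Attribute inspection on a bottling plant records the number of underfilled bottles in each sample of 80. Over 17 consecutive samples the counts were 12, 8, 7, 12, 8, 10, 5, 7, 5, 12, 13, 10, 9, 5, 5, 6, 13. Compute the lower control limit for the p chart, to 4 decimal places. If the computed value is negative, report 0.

p̄ = Σdᵢ / (k·n) = 147 / (17 × 80) = 0.10809
LCL = p̄ − 3·√(p̄(1−p̄)/n) = 0.10809 − 3 × 0.03471 = 0.00395

0.0039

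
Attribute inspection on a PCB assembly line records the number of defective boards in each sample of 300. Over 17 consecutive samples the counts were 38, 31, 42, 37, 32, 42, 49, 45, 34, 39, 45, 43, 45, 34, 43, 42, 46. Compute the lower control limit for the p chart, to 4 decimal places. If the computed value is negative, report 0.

0.0756

p̄ = Σdᵢ / (k·n) = 687 / (17 × 300) = 0.13471
LCL = p̄ − 3·√(p̄(1−p̄)/n) = 0.13471 − 3 × 0.01971 = 0.07557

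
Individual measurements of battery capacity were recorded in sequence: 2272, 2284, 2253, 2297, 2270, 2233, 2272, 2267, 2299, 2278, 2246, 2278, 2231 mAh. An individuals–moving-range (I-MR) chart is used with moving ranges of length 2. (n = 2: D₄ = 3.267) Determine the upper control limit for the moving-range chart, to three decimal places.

97.738

Moving ranges: 12, 31, 44, 27, 37, 39, 5, 32, 21, 32, 32, 47; M̄R̄ = 359.0000 / 12 = 29.9167
UCL_MR = D₄·M̄R̄ = 3.267 × 29.9167 = 97.7378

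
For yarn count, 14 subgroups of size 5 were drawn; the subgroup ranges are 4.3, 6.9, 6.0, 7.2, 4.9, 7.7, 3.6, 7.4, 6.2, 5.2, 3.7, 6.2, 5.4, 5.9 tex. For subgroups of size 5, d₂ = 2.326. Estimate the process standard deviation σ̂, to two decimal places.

2.48

R̄ = (4.3 + 6.9 + 6.0 + 7.2 + 4.9 + 7.7 + 3.6 + 7.4 + 6.2 + 5.2 + 3.7 + 6.2 + 5.4 + 5.9) / 14 = 5.7571
σ̂ = R̄ / d₂ = 5.7571 / 2.326 = 2.4751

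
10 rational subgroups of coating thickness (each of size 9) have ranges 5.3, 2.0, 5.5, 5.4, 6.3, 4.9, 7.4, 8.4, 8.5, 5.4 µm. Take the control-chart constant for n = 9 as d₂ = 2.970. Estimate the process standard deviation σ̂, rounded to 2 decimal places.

1.99

R̄ = (5.3 + 2.0 + 5.5 + 5.4 + 6.3 + 4.9 + 7.4 + 8.4 + 8.5 + 5.4) / 10 = 5.9100
σ̂ = R̄ / d₂ = 5.9100 / 2.970 = 1.9899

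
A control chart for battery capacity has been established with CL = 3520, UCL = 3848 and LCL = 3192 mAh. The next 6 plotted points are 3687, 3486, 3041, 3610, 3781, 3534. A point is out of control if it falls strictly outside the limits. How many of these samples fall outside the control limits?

Compare each point to [3192, 3848]: sample 3 = 3041 < LCL.

1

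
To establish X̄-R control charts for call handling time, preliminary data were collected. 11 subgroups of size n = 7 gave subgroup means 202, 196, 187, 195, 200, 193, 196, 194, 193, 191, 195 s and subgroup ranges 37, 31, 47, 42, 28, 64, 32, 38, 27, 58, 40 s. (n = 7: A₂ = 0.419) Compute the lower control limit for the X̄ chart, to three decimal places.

177.815

X̄̄ = (202 + 196 + 187 + 195 + 200 + 193 + 196 + 194 + 193 + 191 + 195) / 11 = 2142.0000 / 11 = 194.7273
R̄ = (37 + 31 + 47 + 42 + 28 + 64 + 32 + 38 + 27 + 58 + 40) / 11 = 444.0000 / 11 = 40.3636
LCL = X̄̄ − A₂·R̄ = 194.7273 − 0.419 × 40.3636 = 177.8149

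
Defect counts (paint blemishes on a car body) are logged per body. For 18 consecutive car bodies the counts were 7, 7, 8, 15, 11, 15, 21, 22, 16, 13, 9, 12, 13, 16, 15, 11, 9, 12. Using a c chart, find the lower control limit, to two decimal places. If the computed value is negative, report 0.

c̄ = (7 + 7 + 8 + 15 + 11 + 15 + 21 + 22 + 16 + 13 + 9 + 12 + 13 + 16 + 15 + 11 + 9 + 12) / 18 = 232 / 18 = 12.8889
LCL = c̄ − 3√c̄ = 12.8889 − 3 × 3.5901 = 2.1186

2.12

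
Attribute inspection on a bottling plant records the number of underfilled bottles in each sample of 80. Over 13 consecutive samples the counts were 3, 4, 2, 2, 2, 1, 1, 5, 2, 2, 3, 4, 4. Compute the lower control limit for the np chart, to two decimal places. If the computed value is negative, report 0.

0.00

p̄ = Σdᵢ / (k·n) = 35 / (13 × 80) = 0.03365
LCL = np̄ − 3·√(np̄(1−p̄)) = 2.6923 − 3 × 1.6130 = -2.1466 → 0 (negative, so LCL = 0)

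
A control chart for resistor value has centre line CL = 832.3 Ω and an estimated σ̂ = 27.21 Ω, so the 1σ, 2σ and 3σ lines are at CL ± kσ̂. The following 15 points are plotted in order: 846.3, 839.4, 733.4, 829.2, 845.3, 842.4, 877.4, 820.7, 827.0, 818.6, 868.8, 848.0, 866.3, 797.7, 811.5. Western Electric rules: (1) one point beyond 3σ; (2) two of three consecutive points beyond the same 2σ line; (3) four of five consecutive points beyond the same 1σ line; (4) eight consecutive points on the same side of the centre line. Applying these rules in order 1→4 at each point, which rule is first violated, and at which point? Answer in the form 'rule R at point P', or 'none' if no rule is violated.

Zone of each point (C = within 1σ̂, B = 1σ̂–2σ̂, A = 2σ̂–3σ̂, * = beyond 3σ̂; sign = side of CL): 1:+C, 2:+C, 3:-*, 4:-C, 5:+C, 6:+C, 7:+B, 8:-C, 9:-C, 10:-C, 11:+B, 12:+C, 13:+B, 14:-B, 15:-C
Rule 1 (one point beyond the 3σ limits) is satisfied at point 3.

rule 1 at point 3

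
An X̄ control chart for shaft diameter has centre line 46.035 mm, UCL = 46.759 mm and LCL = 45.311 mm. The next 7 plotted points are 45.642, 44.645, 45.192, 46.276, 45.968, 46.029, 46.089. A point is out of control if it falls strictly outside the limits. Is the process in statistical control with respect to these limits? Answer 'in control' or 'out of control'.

out of control

Compare each point to [45.311, 46.759]: sample 2 = 44.645 < LCL; sample 3 = 45.192 < LCL.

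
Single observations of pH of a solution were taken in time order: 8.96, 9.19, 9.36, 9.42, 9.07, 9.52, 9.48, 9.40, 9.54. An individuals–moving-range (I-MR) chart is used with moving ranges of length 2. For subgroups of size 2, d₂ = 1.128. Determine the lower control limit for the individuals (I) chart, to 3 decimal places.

8.821

X̄ = (8.96 + 9.19 + 9.36 + 9.42 + 9.07 + 9.52 + 9.48 + 9.40 + 9.54) / 9 = 9.3267
Moving ranges: 0.23, 0.17, 0.06, 0.35, 0.45, 0.04, 0.08, 0.14; M̄R̄ = 1.5200 / 8 = 0.1900
LCL = X̄ − 3·M̄R̄/d₂ = 9.3267 − 3 × 0.1900 / 1.128 = 8.8213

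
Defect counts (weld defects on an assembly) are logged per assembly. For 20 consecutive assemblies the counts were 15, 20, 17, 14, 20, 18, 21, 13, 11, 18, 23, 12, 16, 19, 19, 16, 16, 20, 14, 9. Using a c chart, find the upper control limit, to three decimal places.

28.755

c̄ = (15 + 20 + 17 + 14 + 20 + 18 + 21 + 13 + 11 + 18 + 23 + 12 + 16 + 19 + 19 + 16 + 16 + 20 + 14 + 9) / 20 = 331 / 20 = 16.5500
UCL = c̄ + 3√c̄ = 16.5500 + 3 × √16.5500 = 16.5500 + 3 × 4.0682 = 28.7545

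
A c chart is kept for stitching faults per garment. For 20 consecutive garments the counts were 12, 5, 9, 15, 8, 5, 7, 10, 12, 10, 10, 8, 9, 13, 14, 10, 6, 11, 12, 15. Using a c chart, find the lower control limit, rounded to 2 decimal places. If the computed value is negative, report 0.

0.54

c̄ = (12 + 5 + 9 + 15 + 8 + 5 + 7 + 10 + 12 + 10 + 10 + 8 + 9 + 13 + 14 + 10 + 6 + 11 + 12 + 15) / 20 = 201 / 20 = 10.0500
LCL = c̄ − 3√c̄ = 10.0500 − 3 × 3.1702 = 0.5395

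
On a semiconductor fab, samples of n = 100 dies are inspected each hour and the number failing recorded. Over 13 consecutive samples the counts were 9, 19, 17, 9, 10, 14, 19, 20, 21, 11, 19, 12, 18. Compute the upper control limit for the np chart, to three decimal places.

p̄ = Σdᵢ / (k·n) = 198 / (13 × 100) = 0.15231
UCL = np̄ + 3·√(np̄(1−p̄)) = 15.2308 + 3 × √(15.2308×0.84769) = 15.2308 + 3 × 3.5932 = 26.0103

26.010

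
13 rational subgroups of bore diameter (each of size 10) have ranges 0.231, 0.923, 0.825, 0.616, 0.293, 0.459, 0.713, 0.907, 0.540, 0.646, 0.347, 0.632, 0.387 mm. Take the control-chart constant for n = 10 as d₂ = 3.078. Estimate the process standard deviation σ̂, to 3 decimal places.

R̄ = (0.231 + 0.923 + 0.825 + 0.616 + 0.293 + 0.459 + 0.713 + 0.907 + 0.540 + 0.646 + 0.347 + 0.632 + 0.387) / 13 = 0.5784
σ̂ = R̄ / d₂ = 0.5784 / 3.078 = 0.1879

0.188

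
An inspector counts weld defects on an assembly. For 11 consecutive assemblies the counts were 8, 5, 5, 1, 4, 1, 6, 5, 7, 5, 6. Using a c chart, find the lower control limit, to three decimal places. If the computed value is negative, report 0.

c̄ = (8 + 5 + 5 + 1 + 4 + 1 + 6 + 5 + 7 + 5 + 6) / 11 = 53 / 11 = 4.8182
LCL = c̄ − 3√c̄ = 4.8182 − 3 × 2.1950 = -1.7669 → 0 (cannot be negative)

0.000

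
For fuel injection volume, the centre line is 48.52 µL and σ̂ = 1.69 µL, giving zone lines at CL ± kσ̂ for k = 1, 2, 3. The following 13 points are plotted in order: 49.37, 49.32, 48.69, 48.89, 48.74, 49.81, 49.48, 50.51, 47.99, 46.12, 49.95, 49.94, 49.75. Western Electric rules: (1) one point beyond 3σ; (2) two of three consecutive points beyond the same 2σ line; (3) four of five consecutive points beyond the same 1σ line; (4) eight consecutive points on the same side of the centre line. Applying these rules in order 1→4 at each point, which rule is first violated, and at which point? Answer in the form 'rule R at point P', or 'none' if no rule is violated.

rule 4 at point 8

Zone of each point (C = within 1σ̂, B = 1σ̂–2σ̂, A = 2σ̂–3σ̂, * = beyond 3σ̂; sign = side of CL): 1:+C, 2:+C, 3:+C, 4:+C, 5:+C, 6:+C, 7:+C, 8:+B, 9:-C, 10:-B, 11:+C, 12:+C, 13:+C
Rule 4 (eight consecutive points on the same side of the centre line) is satisfied at point 8.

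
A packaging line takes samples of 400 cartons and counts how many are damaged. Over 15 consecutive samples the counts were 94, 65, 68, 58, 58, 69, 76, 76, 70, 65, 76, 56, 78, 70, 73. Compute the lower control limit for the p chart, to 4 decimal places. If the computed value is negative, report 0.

0.1183

p̄ = Σdᵢ / (k·n) = 1052 / (15 × 400) = 0.17533
LCL = p̄ − 3·√(p̄(1−p̄)/n) = 0.17533 − 3 × 0.01901 = 0.11830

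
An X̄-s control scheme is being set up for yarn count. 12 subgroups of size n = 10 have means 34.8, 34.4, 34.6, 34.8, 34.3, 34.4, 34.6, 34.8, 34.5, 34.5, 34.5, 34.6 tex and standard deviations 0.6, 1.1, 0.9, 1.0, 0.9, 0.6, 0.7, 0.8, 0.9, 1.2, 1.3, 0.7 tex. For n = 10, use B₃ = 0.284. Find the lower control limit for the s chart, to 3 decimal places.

0.253

s̄ = (0.6 + 1.1 + 0.9 + 1.0 + 0.9 + 0.6 + 0.7 + 0.8 + 0.9 + 1.2 + 1.3 + 0.7) / 12 = 0.8917
LCL_s = B₃·s̄ = 0.284 × 0.8917 = 0.2532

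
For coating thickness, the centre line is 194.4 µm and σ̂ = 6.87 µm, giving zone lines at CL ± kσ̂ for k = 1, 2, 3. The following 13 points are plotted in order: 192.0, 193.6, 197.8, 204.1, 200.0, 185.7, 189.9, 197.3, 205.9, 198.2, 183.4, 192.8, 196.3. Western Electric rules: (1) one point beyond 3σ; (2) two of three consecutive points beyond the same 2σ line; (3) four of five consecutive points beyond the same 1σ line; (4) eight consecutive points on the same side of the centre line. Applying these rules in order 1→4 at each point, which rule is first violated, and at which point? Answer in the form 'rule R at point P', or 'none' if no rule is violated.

none

Zone of each point (C = within 1σ̂, B = 1σ̂–2σ̂, A = 2σ̂–3σ̂, * = beyond 3σ̂; sign = side of CL): 1:-C, 2:-C, 3:+C, 4:+B, 5:+C, 6:-B, 7:-C, 8:+C, 9:+B, 10:+C, 11:-B, 12:-C, 13:+C
No rule fires across all 13 points.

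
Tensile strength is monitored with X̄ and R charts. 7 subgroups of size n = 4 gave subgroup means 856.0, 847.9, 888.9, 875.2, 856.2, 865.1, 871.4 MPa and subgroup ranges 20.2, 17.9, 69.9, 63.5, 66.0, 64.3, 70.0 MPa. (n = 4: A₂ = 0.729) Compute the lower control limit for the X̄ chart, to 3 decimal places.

827.094

X̄̄ = (856.0 + 847.9 + 888.9 + 875.2 + 856.2 + 865.1 + 871.4) / 7 = 6060.7000 / 7 = 865.8143
R̄ = (20.2 + 17.9 + 69.9 + 63.5 + 66.0 + 64.3 + 70.0) / 7 = 371.8000 / 7 = 53.1143
LCL = X̄̄ − A₂·R̄ = 865.8143 − 0.729 × 53.1143 = 827.0940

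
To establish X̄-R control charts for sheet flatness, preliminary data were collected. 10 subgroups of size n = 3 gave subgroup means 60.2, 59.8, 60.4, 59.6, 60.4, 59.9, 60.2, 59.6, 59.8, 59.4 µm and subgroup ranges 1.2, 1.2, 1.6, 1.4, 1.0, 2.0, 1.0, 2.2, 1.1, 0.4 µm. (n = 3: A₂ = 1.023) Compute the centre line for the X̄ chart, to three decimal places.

59.930

X̄̄ = (60.2 + 59.8 + 60.4 + 59.6 + 60.4 + 59.9 + 60.2 + 59.6 + 59.8 + 59.4) / 10 = 599.3000 / 10 = 59.9300
CL = X̄̄ = 59.9300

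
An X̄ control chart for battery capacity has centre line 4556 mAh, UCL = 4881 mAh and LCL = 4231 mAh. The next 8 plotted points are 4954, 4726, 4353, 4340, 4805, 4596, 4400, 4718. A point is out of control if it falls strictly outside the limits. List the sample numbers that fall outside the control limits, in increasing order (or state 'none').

1

Compare each point to [4231, 4881]: sample 1 = 4954 > UCL.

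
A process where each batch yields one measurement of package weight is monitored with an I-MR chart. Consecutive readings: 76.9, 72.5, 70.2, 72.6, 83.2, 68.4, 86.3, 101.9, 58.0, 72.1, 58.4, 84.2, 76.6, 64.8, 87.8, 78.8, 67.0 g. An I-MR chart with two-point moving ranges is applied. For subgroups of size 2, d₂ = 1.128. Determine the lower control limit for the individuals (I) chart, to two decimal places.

37.26

X̄ = (76.9 + 72.5 + 70.2 + 72.6 + 83.2 + 68.4 + 86.3 + 101.9 + 58.0 + 72.1 + 58.4 + 84.2 + 76.6 + 64.8 + 87.8 + 78.8 + 67.0) / 17 = 75.2765
Moving ranges: 4.4, 2.3, 2.4, 10.6, 14.8, 17.9, 15.6, 43.9, 14.1, 13.7, 25.8, 7.6, 11.8, 23.0, 9.0, 11.8; M̄R̄ = 228.7000 / 16 = 14.2937
LCL = X̄ − 3·M̄R̄/d₂ = 75.2765 − 3 × 14.2937 / 1.128 = 37.2612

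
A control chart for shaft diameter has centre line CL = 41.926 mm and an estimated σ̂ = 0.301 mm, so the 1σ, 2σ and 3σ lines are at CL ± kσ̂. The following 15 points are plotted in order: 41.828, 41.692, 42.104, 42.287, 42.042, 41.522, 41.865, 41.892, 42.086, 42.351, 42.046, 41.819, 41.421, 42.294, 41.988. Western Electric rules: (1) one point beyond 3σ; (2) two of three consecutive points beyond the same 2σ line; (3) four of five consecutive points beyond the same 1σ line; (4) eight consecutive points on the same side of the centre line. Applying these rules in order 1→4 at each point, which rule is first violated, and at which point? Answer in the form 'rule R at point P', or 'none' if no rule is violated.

Zone of each point (C = within 1σ̂, B = 1σ̂–2σ̂, A = 2σ̂–3σ̂, * = beyond 3σ̂; sign = side of CL): 1:-C, 2:-C, 3:+C, 4:+B, 5:+C, 6:-B, 7:-C, 8:-C, 9:+C, 10:+B, 11:+C, 12:-C, 13:-B, 14:+B, 15:+C
No rule fires across all 15 points.

none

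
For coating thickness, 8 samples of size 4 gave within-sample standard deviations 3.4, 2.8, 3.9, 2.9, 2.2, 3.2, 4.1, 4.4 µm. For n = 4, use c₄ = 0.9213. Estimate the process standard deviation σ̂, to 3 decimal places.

s̄ = (3.4 + 2.8 + 3.9 + 2.9 + 2.2 + 3.2 + 4.1 + 4.4) / 8 = 3.3625
σ̂ = s̄ / c₄ = 3.3625 / 0.9213 = 3.6497

3.650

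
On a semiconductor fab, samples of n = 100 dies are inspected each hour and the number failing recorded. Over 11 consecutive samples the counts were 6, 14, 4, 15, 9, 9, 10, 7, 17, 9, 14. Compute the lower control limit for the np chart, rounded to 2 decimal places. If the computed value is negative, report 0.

1.22

p̄ = Σdᵢ / (k·n) = 114 / (11 × 100) = 0.10364
LCL = np̄ − 3·√(np̄(1−p̄)) = 10.3636 − 3 × 3.0479 = 1.2200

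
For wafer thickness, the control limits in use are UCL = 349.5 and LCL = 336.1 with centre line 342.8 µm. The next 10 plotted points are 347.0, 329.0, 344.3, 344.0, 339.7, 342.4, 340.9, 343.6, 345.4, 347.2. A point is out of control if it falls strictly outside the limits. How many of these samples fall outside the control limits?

1

Compare each point to [336.1, 349.5]: sample 2 = 329.0 < LCL.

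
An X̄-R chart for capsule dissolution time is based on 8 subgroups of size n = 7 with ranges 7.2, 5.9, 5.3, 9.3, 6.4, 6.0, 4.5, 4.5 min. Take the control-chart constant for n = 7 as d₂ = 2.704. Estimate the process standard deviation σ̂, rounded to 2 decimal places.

2.27

R̄ = (7.2 + 5.9 + 5.3 + 9.3 + 6.4 + 6.0 + 4.5 + 4.5) / 8 = 6.1375
σ̂ = R̄ / d₂ = 6.1375 / 2.704 = 2.2698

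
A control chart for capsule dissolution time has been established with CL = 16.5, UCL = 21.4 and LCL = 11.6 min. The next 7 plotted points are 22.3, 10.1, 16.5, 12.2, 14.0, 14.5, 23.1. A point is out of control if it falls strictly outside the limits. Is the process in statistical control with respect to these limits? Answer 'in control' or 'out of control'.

Compare each point to [11.6, 21.4]: sample 1 = 22.3 > UCL; sample 2 = 10.1 < LCL; sample 7 = 23.1 > UCL.

out of control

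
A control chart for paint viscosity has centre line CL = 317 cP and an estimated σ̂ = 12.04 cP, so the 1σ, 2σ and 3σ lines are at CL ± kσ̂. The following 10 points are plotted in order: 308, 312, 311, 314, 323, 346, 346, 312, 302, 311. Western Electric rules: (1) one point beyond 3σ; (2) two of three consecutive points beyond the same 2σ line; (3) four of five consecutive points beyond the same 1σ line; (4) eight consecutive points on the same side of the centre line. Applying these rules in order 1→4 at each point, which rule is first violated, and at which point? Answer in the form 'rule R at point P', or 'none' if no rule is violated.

rule 2 at point 7

Zone of each point (C = within 1σ̂, B = 1σ̂–2σ̂, A = 2σ̂–3σ̂, * = beyond 3σ̂; sign = side of CL): 1:-C, 2:-C, 3:-C, 4:-C, 5:+C, 6:+A, 7:+A, 8:-C, 9:-B, 10:-C
Rule 2 (two of three consecutive points beyond the same 2σ limit) is satisfied at point 7.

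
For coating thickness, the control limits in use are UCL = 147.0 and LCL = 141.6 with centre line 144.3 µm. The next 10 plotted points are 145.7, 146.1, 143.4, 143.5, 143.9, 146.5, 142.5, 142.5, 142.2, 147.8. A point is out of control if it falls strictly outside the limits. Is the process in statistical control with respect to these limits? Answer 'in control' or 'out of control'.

Compare each point to [141.6, 147.0]: sample 10 = 147.8 > UCL.

out of control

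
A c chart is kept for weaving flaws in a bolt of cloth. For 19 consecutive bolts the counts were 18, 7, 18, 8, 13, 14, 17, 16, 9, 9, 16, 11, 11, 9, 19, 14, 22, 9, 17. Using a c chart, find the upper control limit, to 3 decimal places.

c̄ = (18 + 7 + 18 + 8 + 13 + 14 + 17 + 16 + 9 + 9 + 16 + 11 + 11 + 9 + 19 + 14 + 22 + 9 + 17) / 19 = 257 / 19 = 13.5263
UCL = c̄ + 3√c̄ = 13.5263 + 3 × √13.5263 = 13.5263 + 3 × 3.6778 = 24.5598

24.560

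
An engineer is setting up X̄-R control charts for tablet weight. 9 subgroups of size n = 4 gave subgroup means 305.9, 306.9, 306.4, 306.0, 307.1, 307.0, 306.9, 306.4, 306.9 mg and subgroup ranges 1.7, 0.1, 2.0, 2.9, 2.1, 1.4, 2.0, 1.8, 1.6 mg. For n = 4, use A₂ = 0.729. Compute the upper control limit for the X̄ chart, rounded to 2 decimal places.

X̄̄ = (305.9 + 306.9 + 306.4 + 306.0 + 307.1 + 307.0 + 306.9 + 306.4 + 306.9) / 9 = 2759.5000 / 9 = 306.6111
R̄ = (1.7 + 0.1 + 2.0 + 2.9 + 2.1 + 1.4 + 2.0 + 1.8 + 1.6) / 9 = 15.6000 / 9 = 1.7333
UCL = X̄̄ + A₂·R̄ = 306.6111 + 0.729 × 1.7333 = 307.8747

307.87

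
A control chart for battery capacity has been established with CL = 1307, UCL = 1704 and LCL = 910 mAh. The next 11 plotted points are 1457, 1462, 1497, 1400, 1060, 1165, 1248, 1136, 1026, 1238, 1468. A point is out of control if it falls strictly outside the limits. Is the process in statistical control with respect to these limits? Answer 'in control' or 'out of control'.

in control

All 11 points lie within [910, 1704].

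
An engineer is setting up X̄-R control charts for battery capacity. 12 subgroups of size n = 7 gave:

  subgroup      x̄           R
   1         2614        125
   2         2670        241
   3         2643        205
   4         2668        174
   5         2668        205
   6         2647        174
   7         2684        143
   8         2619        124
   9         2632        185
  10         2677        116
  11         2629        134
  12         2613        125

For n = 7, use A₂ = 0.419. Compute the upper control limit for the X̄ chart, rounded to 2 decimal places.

X̄̄ = (2614 + 2670 + 2643 + 2668 + 2668 + 2647 + 2684 + 2619 + 2632 + 2677 + 2629 + 2613) / 12 = 31764.0000 / 12 = 2647.0000
R̄ = (125 + 241 + 205 + 174 + 205 + 174 + 143 + 124 + 185 + 116 + 134 + 125) / 12 = 1951.0000 / 12 = 162.5833
UCL = X̄̄ + A₂·R̄ = 2647.0000 + 0.419 × 162.5833 = 2715.1224

2715.12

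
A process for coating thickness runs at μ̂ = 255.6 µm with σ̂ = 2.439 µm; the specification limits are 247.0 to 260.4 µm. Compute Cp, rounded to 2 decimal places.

Cp = (USL − LSL) / (6σ̂) = (260.4 − 247.0) / (6 × 2.439) = 13.4000 / 14.6340 = 0.9157

0.92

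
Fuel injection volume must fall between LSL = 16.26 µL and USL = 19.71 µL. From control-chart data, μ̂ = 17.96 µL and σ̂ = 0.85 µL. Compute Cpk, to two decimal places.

Cpu = (USL − μ̂) / (3σ̂) = (19.71 − 17.96) / (3 × 0.85) = 0.6863; Cpl = (μ̂ − LSL) / (3σ̂) = (17.96 − 16.26) / (3 × 0.85) = 0.6667; Cpk = min(Cpu, Cpl) = 0.6667

0.67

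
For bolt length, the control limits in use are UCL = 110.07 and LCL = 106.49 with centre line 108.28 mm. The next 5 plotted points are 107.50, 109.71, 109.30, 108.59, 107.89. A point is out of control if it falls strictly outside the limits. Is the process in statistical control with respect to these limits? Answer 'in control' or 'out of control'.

in control

All 5 points lie within [106.49, 110.07].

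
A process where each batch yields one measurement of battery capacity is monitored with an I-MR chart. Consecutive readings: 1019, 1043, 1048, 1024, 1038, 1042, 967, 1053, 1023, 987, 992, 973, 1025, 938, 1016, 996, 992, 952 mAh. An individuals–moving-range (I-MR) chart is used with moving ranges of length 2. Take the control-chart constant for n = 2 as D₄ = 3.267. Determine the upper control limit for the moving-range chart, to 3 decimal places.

115.882

Moving ranges: 24, 5, 24, 14, 4, 75, 86, 30, 36, 5, 19, 52, 87, 78, 20, 4, 40; M̄R̄ = 603.0000 / 17 = 35.4706
UCL_MR = D₄·M̄R̄ = 3.267 × 35.4706 = 115.8824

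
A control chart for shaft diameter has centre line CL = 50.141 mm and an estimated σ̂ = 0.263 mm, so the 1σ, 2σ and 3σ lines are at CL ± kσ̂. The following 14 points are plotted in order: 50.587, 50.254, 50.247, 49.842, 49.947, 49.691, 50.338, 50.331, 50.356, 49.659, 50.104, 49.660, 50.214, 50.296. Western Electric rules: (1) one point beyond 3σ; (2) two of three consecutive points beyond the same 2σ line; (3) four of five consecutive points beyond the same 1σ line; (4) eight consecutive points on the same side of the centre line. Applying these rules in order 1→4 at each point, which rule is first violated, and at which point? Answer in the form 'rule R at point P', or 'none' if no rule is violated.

Zone of each point (C = within 1σ̂, B = 1σ̂–2σ̂, A = 2σ̂–3σ̂, * = beyond 3σ̂; sign = side of CL): 1:+B, 2:+C, 3:+C, 4:-B, 5:-C, 6:-B, 7:+C, 8:+C, 9:+C, 10:-B, 11:-C, 12:-B, 13:+C, 14:+C
No rule fires across all 14 points.

none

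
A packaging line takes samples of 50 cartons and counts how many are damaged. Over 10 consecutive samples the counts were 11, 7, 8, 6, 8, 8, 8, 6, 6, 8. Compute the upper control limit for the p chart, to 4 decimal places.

0.3043

p̄ = Σdᵢ / (k·n) = 76 / (10 × 50) = 0.15200
UCL = p̄ + 3·√(p̄(1−p̄)/n) = 0.15200 + 3 × √(0.15200×0.84800/50) = 0.15200 + 3 × 0.05077 = 0.30432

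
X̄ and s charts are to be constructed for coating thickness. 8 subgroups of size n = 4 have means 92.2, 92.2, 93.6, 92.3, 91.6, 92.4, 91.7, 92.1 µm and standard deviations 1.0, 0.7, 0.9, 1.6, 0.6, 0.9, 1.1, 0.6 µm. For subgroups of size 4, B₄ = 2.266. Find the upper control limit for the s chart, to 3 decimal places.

s̄ = (1.0 + 0.7 + 0.9 + 1.6 + 0.6 + 0.9 + 1.1 + 0.6) / 8 = 0.9250
UCL_s = B₄·s̄ = 2.266 × 0.9250 = 2.0960

2.096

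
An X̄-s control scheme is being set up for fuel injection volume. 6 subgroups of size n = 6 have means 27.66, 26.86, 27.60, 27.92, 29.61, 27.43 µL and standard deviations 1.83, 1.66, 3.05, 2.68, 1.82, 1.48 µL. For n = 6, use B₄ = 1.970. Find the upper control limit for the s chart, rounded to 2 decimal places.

4.11

s̄ = (1.83 + 1.66 + 3.05 + 2.68 + 1.82 + 1.48) / 6 = 2.0867
UCL_s = B₄·s̄ = 1.970 × 2.0867 = 4.1107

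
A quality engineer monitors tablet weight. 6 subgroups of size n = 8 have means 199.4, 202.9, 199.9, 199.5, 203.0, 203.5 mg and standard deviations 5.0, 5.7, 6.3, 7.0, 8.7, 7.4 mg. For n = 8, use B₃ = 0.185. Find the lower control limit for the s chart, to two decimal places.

s̄ = (5.0 + 5.7 + 6.3 + 7.0 + 8.7 + 7.4) / 6 = 6.6833
LCL_s = B₃·s̄ = 0.185 × 6.6833 = 1.2364

1.24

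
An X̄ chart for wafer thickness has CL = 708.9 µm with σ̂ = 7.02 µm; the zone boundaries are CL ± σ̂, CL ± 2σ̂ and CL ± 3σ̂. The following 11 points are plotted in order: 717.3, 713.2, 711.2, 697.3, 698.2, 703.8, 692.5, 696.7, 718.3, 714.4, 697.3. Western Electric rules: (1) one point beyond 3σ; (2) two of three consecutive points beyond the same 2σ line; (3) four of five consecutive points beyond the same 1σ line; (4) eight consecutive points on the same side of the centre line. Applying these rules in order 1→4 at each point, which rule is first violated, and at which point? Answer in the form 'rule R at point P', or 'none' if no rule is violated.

Zone of each point (C = within 1σ̂, B = 1σ̂–2σ̂, A = 2σ̂–3σ̂, * = beyond 3σ̂; sign = side of CL): 1:+B, 2:+C, 3:+C, 4:-B, 5:-B, 6:-C, 7:-A, 8:-B, 9:+B, 10:+C, 11:-B
Rule 3 (four of five consecutive points beyond the same 1σ limit) is satisfied at point 8.

rule 3 at point 8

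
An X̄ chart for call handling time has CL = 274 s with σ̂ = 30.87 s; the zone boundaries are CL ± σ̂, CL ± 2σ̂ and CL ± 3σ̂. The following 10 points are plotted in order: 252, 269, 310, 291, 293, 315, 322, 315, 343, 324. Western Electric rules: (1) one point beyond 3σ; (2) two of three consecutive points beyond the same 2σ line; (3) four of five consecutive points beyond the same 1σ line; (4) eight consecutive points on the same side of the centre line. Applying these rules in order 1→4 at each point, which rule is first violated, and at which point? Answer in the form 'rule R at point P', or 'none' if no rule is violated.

rule 3 at point 9

Zone of each point (C = within 1σ̂, B = 1σ̂–2σ̂, A = 2σ̂–3σ̂, * = beyond 3σ̂; sign = side of CL): 1:-C, 2:-C, 3:+B, 4:+C, 5:+C, 6:+B, 7:+B, 8:+B, 9:+A, 10:+B
Rule 3 (four of five consecutive points beyond the same 1σ limit) is satisfied at point 9.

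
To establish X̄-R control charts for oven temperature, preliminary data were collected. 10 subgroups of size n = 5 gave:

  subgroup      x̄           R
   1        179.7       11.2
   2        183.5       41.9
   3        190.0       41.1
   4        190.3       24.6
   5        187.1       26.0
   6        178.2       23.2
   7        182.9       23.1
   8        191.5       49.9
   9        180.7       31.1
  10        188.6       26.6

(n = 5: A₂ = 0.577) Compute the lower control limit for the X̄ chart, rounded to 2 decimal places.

168.02

X̄̄ = (179.7 + 183.5 + 190.0 + 190.3 + 187.1 + 178.2 + 182.9 + 191.5 + 180.7 + 188.6) / 10 = 1852.5000 / 10 = 185.2500
R̄ = (11.2 + 41.9 + 41.1 + 24.6 + 26.0 + 23.2 + 23.1 + 49.9 + 31.1 + 26.6) / 10 = 298.7000 / 10 = 29.8700
LCL = X̄̄ − A₂·R̄ = 185.2500 − 0.577 × 29.8700 = 168.0150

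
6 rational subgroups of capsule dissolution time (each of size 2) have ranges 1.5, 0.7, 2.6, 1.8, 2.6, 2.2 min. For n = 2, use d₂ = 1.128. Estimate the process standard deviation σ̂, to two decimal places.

1.68

R̄ = (1.5 + 0.7 + 2.6 + 1.8 + 2.6 + 2.2) / 6 = 1.9000
σ̂ = R̄ / d₂ = 1.9000 / 1.128 = 1.6844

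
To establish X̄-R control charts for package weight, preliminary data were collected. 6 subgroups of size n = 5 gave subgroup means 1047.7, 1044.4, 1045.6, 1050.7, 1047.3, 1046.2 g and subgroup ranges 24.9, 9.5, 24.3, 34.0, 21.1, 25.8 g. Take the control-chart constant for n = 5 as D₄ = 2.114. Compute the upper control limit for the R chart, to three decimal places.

R̄ = (24.9 + 9.5 + 24.3 + 34.0 + 21.1 + 25.8) / 6 = 139.6000 / 6 = 23.2667
UCL_R = D₄·R̄ = 2.114 × 23.2667 = 49.1857

49.186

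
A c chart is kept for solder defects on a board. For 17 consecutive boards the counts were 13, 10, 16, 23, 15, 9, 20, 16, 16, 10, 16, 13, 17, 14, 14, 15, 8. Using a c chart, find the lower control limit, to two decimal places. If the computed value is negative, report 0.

3.02

c̄ = (13 + 10 + 16 + 23 + 15 + 9 + 20 + 16 + 16 + 10 + 16 + 13 + 17 + 14 + 14 + 15 + 8) / 17 = 245 / 17 = 14.4118
LCL = c̄ − 3√c̄ = 14.4118 − 3 × 3.7963 = 3.0229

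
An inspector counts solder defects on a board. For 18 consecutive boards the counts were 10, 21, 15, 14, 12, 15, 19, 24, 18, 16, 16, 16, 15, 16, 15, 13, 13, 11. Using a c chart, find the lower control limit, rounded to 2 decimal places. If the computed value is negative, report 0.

3.69

c̄ = (10 + 21 + 15 + 14 + 12 + 15 + 19 + 24 + 18 + 16 + 16 + 16 + 15 + 16 + 15 + 13 + 13 + 11) / 18 = 279 / 18 = 15.5000
LCL = c̄ − 3√c̄ = 15.5000 − 3 × 3.9370 = 3.6890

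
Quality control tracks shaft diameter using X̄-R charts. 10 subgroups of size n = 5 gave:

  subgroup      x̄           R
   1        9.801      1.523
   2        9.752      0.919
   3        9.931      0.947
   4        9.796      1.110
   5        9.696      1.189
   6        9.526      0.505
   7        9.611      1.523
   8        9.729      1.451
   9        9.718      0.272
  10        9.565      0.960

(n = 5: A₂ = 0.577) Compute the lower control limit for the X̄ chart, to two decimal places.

9.11

X̄̄ = (9.801 + 9.752 + 9.931 + 9.796 + 9.696 + 9.526 + 9.611 + 9.729 + 9.718 + 9.565) / 10 = 97.1250 / 10 = 9.7125
R̄ = (1.523 + 0.919 + 0.947 + 1.110 + 1.189 + 0.505 + 1.523 + 1.451 + 0.272 + 0.960) / 10 = 10.3990 / 10 = 1.0399
LCL = X̄̄ − A₂·R̄ = 9.7125 − 0.577 × 1.0399 = 9.1125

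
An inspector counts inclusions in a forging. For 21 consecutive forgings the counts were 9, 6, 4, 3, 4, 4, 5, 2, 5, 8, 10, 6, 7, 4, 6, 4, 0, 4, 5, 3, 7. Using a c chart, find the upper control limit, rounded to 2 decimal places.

c̄ = (9 + 6 + 4 + 3 + 4 + 4 + 5 + 2 + 5 + 8 + 10 + 6 + 7 + 4 + 6 + 4 + 0 + 4 + 5 + 3 + 7) / 21 = 106 / 21 = 5.0476
UCL = c̄ + 3√c̄ = 5.0476 + 3 × √5.0476 = 5.0476 + 3 × 2.2467 = 11.7877

11.79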